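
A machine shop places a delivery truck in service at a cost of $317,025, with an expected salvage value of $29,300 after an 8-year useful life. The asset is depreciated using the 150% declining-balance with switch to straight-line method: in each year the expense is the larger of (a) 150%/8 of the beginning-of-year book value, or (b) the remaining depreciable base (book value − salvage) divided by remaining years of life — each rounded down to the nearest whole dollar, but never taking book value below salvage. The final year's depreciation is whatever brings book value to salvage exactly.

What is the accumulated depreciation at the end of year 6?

Depreciable base = $317,025 − $29,300 = $287,725.
Year 1: DB = ⌊$317,025 × 150%/8⌋ = $59,442; SL = ⌊$287,725/8⌋ = $35,965 → take DB $59,442. Book value $257,583.
Year 2: DB = ⌊$257,583 × 150%/8⌋ = $48,296; SL = ⌊$228,283/7⌋ = $32,611 → take DB $48,296. Book value $209,287.
Year 3: DB = ⌊$209,287 × 150%/8⌋ = $39,241; SL = ⌊$179,987/6⌋ = $29,997 → take DB $39,241. Book value $170,046.
Year 4: DB = ⌊$170,046 × 150%/8⌋ = $31,883; SL = ⌊$140,746/5⌋ = $28,149 → take DB $31,883. Book value $138,163.
Year 5: DB = ⌊$138,163 × 150%/8⌋ = $25,905; SL = ⌊$108,863/4⌋ = $27,215 → take SL $27,215. Book value $110,948.
Year 6: DB = ⌊$110,948 × 150%/8⌋ = $20,802; SL = ⌊$81,648/3⌋ = $27,216 → take SL $27,216. Book value $83,732.
Accumulated through year 6 = $317,025 − $83,732 = $233,293.

$233,293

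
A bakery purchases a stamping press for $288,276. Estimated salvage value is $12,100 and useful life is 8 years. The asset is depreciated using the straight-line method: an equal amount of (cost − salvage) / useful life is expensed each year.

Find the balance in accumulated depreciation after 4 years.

Depreciable base = $288,276 − $12,100 = $276,176.
Annual expense = $276,176 / 8 = $34,522.
End of year 1: book value $253,754.
End of year 2: book value $219,232.
End of year 3: book value $184,710.
End of year 4: book value $150,188.
Accumulated through year 4 = $288,276 − $150,188 = $138,088.

$138,088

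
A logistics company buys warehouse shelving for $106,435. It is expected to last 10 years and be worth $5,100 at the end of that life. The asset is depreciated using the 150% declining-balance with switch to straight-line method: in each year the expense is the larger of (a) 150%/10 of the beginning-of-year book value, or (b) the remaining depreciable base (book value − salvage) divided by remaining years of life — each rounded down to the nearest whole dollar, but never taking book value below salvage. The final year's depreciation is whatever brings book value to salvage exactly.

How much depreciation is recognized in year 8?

Depreciable base = $106,435 − $5,100 = $101,335.
Year 1: DB = ⌊$106,435 × 150%/10⌋ = $15,965; SL = ⌊$101,335/10⌋ = $10,133 → take DB $15,965. Book value $90,470.
Year 2: DB = ⌊$90,470 × 150%/10⌋ = $13,570; SL = ⌊$85,370/9⌋ = $9,485 → take DB $13,570. Book value $76,900.
Year 3: DB = ⌊$76,900 × 150%/10⌋ = $11,535; SL = ⌊$71,800/8⌋ = $8,975 → take DB $11,535. Book value $65,365.
Year 4: DB = ⌊$65,365 × 150%/10⌋ = $9,804; SL = ⌊$60,265/7⌋ = $8,609 → take DB $9,804. Book value $55,561.
Year 5: DB = ⌊$55,561 × 150%/10⌋ = $8,334; SL = ⌊$50,461/6⌋ = $8,410 → take SL $8,410. Book value $47,151.
Year 6: DB = ⌊$47,151 × 150%/10⌋ = $7,072; SL = ⌊$42,051/5⌋ = $8,410 → take SL $8,410. Book value $38,741.
Year 7: DB = ⌊$38,741 × 150%/10⌋ = $5,811; SL = ⌊$33,641/4⌋ = $8,410 → take SL $8,410. Book value $30,331.
Year 8: DB = ⌊$30,331 × 150%/10⌋ = $4,549; SL = ⌊$25,231/3⌋ = $8,410 → take SL $8,410. Book value $21,921.

$8,410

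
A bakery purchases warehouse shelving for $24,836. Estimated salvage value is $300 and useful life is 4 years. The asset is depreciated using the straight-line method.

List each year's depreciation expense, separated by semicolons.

$6,134; $6,134; $6,134; $6,134

Depreciable base = $24,836 − $300 = $24,536.
Annual expense = $24,536 / 4 = $6,134.
End of year 1: book value $18,702.
End of year 2: book value $12,568.
End of year 3: book value $6,434.
End of year 4: book value $300.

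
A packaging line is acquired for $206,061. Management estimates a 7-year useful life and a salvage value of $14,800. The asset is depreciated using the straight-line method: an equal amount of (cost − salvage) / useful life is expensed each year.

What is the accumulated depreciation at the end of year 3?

$81,969

Depreciable base = $206,061 − $14,800 = $191,261.
Annual expense = $191,261 / 7 = $27,323.
End of year 1: book value $178,738.
End of year 2: book value $151,415.
End of year 3: book value $124,092.
Accumulated through year 3 = $206,061 − $124,092 = $81,969.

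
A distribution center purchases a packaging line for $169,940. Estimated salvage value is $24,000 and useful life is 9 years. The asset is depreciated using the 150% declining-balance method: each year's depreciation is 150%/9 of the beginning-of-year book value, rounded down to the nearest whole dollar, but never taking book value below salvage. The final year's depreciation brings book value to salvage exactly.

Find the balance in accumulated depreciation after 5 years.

Depreciable base = $169,940 − $24,000 = $145,940.
Year 1: ⌊$169,940 × 150%/9⌋ = $28,323. Book value $141,617.
Year 2: ⌊$141,617 × 150%/9⌋ = $23,602. Book value $118,015.
Year 3: ⌊$118,015 × 150%/9⌋ = $19,669. Book value $98,346.
Year 4: ⌊$98,346 × 150%/9⌋ = $16,391. Book value $81,955.
Year 5: ⌊$81,955 × 150%/9⌋ = $13,659. Book value $68,296.
Accumulated through year 5 = $169,940 − $68,296 = $101,644.

$101,644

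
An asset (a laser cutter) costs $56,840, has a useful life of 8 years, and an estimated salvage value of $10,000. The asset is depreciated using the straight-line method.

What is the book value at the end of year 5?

$27,565

Depreciable base = $56,840 − $10,000 = $46,840.
Annual expense = $46,840 / 8 = $5,855.
End of year 1: book value $50,985.
End of year 2: book value $45,130.
End of year 3: book value $39,275.
End of year 4: book value $33,420.
End of year 5: book value $27,565.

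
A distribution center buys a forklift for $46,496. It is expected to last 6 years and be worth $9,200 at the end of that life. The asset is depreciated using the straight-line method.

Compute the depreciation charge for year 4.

$6,216

Depreciable base = $46,496 − $9,200 = $37,296.
Annual expense = $37,296 / 6 = $6,216.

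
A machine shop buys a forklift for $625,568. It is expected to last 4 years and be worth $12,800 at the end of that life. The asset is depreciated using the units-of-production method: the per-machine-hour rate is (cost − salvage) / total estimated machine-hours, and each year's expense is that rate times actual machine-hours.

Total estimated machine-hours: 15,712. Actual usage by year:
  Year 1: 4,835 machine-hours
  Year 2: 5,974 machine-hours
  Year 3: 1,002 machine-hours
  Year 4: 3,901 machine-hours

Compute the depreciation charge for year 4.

Depreciable base = $625,568 − $12,800 = $612,768.
Rate = $612,768 / 15,712 machine-hours = $39 per machine-hour.
Year 1: 4,835 × $39 = $188,565. Book value $437,003.
Year 2: 5,974 × $39 = $232,986. Book value $204,017.
Year 3: 1,002 × $39 = $39,078. Book value $164,939.
Year 4: 3,901 × $39 = $152,139. Book value $12,800.

$152,139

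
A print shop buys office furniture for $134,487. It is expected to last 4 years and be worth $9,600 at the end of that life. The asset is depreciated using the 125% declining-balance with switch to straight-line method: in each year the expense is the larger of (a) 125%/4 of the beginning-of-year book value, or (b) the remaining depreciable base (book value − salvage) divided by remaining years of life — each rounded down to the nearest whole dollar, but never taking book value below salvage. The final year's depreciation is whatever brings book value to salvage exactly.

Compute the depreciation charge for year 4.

Depreciable base = $134,487 − $9,600 = $124,887.
Year 1: DB = ⌊$134,487 × 125%/4⌋ = $42,027; SL = ⌊$124,887/4⌋ = $31,221 → take DB $42,027. Book value $92,460.
Year 2: DB = ⌊$92,460 × 125%/4⌋ = $28,893; SL = ⌊$82,860/3⌋ = $27,620 → take DB $28,893. Book value $63,567.
Year 3: DB = ⌊$63,567 × 125%/4⌋ = $19,864; SL = ⌊$53,967/2⌋ = $26,983 → take SL $26,983. Book value $36,584.
Year 4 (final): $36,584 − $9,600 = $26,984. Book value $9,600.

$26,984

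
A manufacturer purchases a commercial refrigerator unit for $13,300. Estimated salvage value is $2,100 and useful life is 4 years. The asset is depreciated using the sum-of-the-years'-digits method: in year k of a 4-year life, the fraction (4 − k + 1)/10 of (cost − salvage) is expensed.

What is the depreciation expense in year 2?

Depreciable base = $13,300 − $2,100 = $11,200.
Sum of the years' digits = 4+3+2+1 = 10.
Year 1: $11,200 × 4/10 = $4,480. Book value $8,820.
Year 2: $11,200 × 3/10 = $3,360. Book value $5,460.

$3,360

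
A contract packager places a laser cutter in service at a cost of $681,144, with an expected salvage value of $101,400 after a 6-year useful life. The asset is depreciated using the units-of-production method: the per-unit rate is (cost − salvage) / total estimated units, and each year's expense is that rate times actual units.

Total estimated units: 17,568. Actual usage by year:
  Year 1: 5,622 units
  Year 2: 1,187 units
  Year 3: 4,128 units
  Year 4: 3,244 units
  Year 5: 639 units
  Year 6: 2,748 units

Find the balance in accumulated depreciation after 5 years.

Depreciable base = $681,144 − $101,400 = $579,744.
Rate = $579,744 / 17,568 units = $33 per unit.
Year 1: 5,622 × $33 = $185,526. Book value $495,618.
Year 2: 1,187 × $33 = $39,171. Book value $456,447.
Year 3: 4,128 × $33 = $136,224. Book value $320,223.
Year 4: 3,244 × $33 = $107,052. Book value $213,171.
Year 5: 639 × $33 = $21,087. Book value $192,084.
Accumulated through year 5 = $681,144 − $192,084 = $489,060.

$489,060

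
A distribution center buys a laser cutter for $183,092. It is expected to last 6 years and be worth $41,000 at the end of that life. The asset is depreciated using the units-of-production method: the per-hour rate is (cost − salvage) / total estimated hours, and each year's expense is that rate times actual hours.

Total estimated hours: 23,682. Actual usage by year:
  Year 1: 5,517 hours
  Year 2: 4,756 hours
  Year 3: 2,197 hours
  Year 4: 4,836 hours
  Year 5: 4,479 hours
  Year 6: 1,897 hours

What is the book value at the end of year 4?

$79,256

Depreciable base = $183,092 − $41,000 = $142,092.
Rate = $142,092 / 23,682 hours = $6 per hour.
Year 1: 5,517 × $6 = $33,102. Book value $149,990.
Year 2: 4,756 × $6 = $28,536. Book value $121,454.
Year 3: 2,197 × $6 = $13,182. Book value $108,272.
Year 4: 4,836 × $6 = $29,016. Book value $79,256.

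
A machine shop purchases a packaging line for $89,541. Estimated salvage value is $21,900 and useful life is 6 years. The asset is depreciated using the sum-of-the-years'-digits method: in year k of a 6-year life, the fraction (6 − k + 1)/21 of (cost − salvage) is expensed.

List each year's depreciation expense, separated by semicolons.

$19,326; $16,105; $12,884; $9,663; $6,442; $3,221

Depreciable base = $89,541 − $21,900 = $67,641.
Sum of the years' digits = 6+5+4+3+2+1 = 21.
Year 1: $67,641 × 6/21 = $19,326. Book value $70,215.
Year 2: $67,641 × 5/21 = $16,105. Book value $54,110.
Year 3: $67,641 × 4/21 = $12,884. Book value $41,226.
Year 4: $67,641 × 3/21 = $9,663. Book value $31,563.
Year 5: $67,641 × 2/21 = $6,442. Book value $25,121.
Year 6: $67,641 × 1/21 = $3,221. Book value $21,900.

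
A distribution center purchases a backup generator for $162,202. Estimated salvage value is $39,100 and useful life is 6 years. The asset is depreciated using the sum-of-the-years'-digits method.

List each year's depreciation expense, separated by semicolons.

Depreciable base = $162,202 − $39,100 = $123,102.
Sum of the years' digits = 6+5+4+3+2+1 = 21.
Year 1: $123,102 × 6/21 = $35,172. Book value $127,030.
Year 2: $123,102 × 5/21 = $29,310. Book value $97,720.
Year 3: $123,102 × 4/21 = $23,448. Book value $74,272.
Year 4: $123,102 × 3/21 = $17,586. Book value $56,686.
Year 5: $123,102 × 2/21 = $11,724. Book value $44,962.
Year 6: $123,102 × 1/21 = $5,862. Book value $39,100.

$35,172; $29,310; $23,448; $17,586; $11,724; $5,862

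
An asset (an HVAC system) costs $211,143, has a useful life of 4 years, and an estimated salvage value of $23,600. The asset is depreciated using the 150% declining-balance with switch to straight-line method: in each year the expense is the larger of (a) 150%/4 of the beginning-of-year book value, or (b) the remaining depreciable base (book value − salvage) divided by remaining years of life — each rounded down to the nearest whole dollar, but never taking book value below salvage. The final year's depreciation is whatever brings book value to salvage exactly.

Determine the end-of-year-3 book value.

Depreciable base = $211,143 − $23,600 = $187,543.
Year 1: DB = ⌊$211,143 × 150%/4⌋ = $79,178; SL = ⌊$187,543/4⌋ = $46,885 → take DB $79,178. Book value $131,965.
Year 2: DB = ⌊$131,965 × 150%/4⌋ = $49,486; SL = ⌊$108,365/3⌋ = $36,121 → take DB $49,486. Book value $82,479.
Year 3: DB = ⌊$82,479 × 150%/4⌋ = $30,929; SL = ⌊$58,879/2⌋ = $29,439 → take DB $30,929. Book value $51,550.

$51,550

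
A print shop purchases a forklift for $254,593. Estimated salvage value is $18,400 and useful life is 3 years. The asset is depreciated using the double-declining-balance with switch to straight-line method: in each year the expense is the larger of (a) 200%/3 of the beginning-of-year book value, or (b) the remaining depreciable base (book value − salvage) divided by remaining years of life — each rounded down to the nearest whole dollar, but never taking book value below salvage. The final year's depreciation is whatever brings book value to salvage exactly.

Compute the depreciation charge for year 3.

Depreciable base = $254,593 − $18,400 = $236,193.
Year 1: DB = ⌊$254,593 × 200%/3⌋ = $169,728; SL = ⌊$236,193/3⌋ = $78,731 → take DB $169,728. Book value $84,865.
Year 2: DB = ⌊$84,865 × 200%/3⌋ = $56,576; SL = ⌊$66,465/2⌋ = $33,232 → take DB $56,576. Book value $28,289.
Year 3 (final): $28,289 − $18,400 = $9,889. Book value $18,400.

$9,889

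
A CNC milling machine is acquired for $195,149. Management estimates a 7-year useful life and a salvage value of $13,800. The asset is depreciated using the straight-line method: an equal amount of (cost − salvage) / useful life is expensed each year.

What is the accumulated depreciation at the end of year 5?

$129,535

Depreciable base = $195,149 − $13,800 = $181,349.
Annual expense = $181,349 / 7 = $25,907.
End of year 1: book value $169,242.
End of year 2: book value $143,335.
End of year 3: book value $117,428.
End of year 4: book value $91,521.
End of year 5: book value $65,614.
Accumulated through year 5 = $195,149 − $65,614 = $129,535.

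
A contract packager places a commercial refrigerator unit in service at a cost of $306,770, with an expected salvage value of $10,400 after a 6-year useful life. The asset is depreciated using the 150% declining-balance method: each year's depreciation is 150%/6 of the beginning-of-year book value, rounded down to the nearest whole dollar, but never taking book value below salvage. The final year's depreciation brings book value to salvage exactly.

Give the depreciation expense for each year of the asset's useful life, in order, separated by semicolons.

Depreciable base = $306,770 − $10,400 = $296,370.
Year 1: ⌊$306,770 × 150%/6⌋ = $76,692. Book value $230,078.
Year 2: ⌊$230,078 × 150%/6⌋ = $57,519. Book value $172,559.
Year 3: ⌊$172,559 × 150%/6⌋ = $43,139. Book value $129,420.
Year 4: ⌊$129,420 × 150%/6⌋ = $32,355. Book value $97,065.
Year 5: ⌊$97,065 × 150%/6⌋ = $24,266. Book value $72,799.
Year 6 (final): $72,799 − $10,400 = $62,399. Book value $10,400.

$76,692; $57,519; $43,139; $32,355; $24,266; $62,399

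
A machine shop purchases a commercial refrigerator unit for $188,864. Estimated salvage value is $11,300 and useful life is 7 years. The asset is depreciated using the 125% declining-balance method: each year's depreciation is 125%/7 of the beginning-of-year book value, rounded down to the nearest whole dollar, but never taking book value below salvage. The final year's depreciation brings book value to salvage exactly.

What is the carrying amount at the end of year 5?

Depreciable base = $188,864 − $11,300 = $177,564.
Year 1: ⌊$188,864 × 125%/7⌋ = $33,725. Book value $155,139.
Year 2: ⌊$155,139 × 125%/7⌋ = $27,703. Book value $127,436.
Year 3: ⌊$127,436 × 125%/7⌋ = $22,756. Book value $104,680.
Year 4: ⌊$104,680 × 125%/7⌋ = $18,692. Book value $85,988.
Year 5: ⌊$85,988 × 125%/7⌋ = $15,355. Book value $70,633.

$70,633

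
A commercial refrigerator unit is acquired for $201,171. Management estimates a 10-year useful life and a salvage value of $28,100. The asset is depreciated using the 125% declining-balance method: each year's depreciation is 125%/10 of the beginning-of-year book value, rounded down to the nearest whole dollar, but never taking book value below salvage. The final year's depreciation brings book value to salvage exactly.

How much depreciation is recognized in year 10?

$32,386

Depreciable base = $201,171 − $28,100 = $173,071.
Year 1: ⌊$201,171 × 125%/10⌋ = $25,146. Book value $176,025.
Year 2: ⌊$176,025 × 125%/10⌋ = $22,003. Book value $154,022.
Year 3: ⌊$154,022 × 125%/10⌋ = $19,252. Book value $134,770.
Year 4: ⌊$134,770 × 125%/10⌋ = $16,846. Book value $117,924.
Year 5: ⌊$117,924 × 125%/10⌋ = $14,740. Book value $103,184.
Year 6: ⌊$103,184 × 125%/10⌋ = $12,898. Book value $90,286.
Year 7: ⌊$90,286 × 125%/10⌋ = $11,285. Book value $79,001.
Year 8: ⌊$79,001 × 125%/10⌋ = $9,875. Book value $69,126.
Year 9: ⌊$69,126 × 125%/10⌋ = $8,640. Book value $60,486.
Year 10 (final): $60,486 − $28,100 = $32,386. Book value $28,100.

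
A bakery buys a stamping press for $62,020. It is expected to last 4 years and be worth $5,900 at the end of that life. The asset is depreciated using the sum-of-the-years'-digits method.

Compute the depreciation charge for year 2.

Depreciable base = $62,020 − $5,900 = $56,120.
Sum of the years' digits = 4+3+2+1 = 10.
Year 1: $56,120 × 4/10 = $22,448. Book value $39,572.
Year 2: $56,120 × 3/10 = $16,836. Book value $22,736.

$16,836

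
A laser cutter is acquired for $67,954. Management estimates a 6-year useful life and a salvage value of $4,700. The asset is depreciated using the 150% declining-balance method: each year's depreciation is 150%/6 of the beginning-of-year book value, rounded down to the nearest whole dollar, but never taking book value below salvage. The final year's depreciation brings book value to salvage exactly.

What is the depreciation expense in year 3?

$9,556

Depreciable base = $67,954 − $4,700 = $63,254.
Year 1: ⌊$67,954 × 150%/6⌋ = $16,988. Book value $50,966.
Year 2: ⌊$50,966 × 150%/6⌋ = $12,741. Book value $38,225.
Year 3: ⌊$38,225 × 150%/6⌋ = $9,556. Book value $28,669.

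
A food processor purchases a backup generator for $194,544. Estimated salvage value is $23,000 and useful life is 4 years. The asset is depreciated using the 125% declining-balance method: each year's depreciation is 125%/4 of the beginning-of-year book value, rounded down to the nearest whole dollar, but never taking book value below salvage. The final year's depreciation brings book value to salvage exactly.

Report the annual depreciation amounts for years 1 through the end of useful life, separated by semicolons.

Depreciable base = $194,544 − $23,000 = $171,544.
Year 1: ⌊$194,544 × 125%/4⌋ = $60,795. Book value $133,749.
Year 2: ⌊$133,749 × 125%/4⌋ = $41,796. Book value $91,953.
Year 3: ⌊$91,953 × 125%/4⌋ = $28,735. Book value $63,218.
Year 4 (final): $63,218 − $23,000 = $40,218. Book value $23,000.

$60,795; $41,796; $28,735; $40,218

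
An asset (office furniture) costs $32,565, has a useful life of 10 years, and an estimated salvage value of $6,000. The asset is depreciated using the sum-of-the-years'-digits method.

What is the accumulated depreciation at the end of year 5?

Depreciable base = $32,565 − $6,000 = $26,565.
Sum of the years' digits = 10+9+8+7+6+5+4+3+2+1 = 55.
Year 1: $26,565 × 10/55 = $4,830. Book value $27,735.
Year 2: $26,565 × 9/55 = $4,347. Book value $23,388.
Year 3: $26,565 × 8/55 = $3,864. Book value $19,524.
Year 4: $26,565 × 7/55 = $3,381. Book value $16,143.
Year 5: $26,565 × 6/55 = $2,898. Book value $13,245.
Accumulated through year 5 = $32,565 − $13,245 = $19,320.

$19,320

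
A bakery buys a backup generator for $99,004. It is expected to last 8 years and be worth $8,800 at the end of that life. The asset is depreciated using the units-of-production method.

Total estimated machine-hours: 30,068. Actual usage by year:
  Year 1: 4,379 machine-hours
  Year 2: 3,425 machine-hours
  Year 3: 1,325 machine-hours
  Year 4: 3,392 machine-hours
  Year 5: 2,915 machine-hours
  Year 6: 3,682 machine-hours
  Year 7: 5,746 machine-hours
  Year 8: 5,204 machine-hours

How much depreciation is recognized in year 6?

$11,046

Depreciable base = $99,004 − $8,800 = $90,204.
Rate = $90,204 / 30,068 machine-hours = $3 per machine-hour.
Year 1: 4,379 × $3 = $13,137. Book value $85,867.
Year 2: 3,425 × $3 = $10,275. Book value $75,592.
Year 3: 1,325 × $3 = $3,975. Book value $71,617.
Year 4: 3,392 × $3 = $10,176. Book value $61,441.
Year 5: 2,915 × $3 = $8,745. Book value $52,696.
Year 6: 3,682 × $3 = $11,046. Book value $41,650.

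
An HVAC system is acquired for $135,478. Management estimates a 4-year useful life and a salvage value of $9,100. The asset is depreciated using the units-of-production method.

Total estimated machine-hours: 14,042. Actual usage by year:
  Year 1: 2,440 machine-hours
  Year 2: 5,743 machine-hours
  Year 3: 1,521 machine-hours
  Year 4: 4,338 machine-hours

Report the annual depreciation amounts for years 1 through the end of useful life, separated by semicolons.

$21,960; $51,687; $13,689; $39,042

Depreciable base = $135,478 − $9,100 = $126,378.
Rate = $126,378 / 14,042 machine-hours = $9 per machine-hour.
Year 1: 2,440 × $9 = $21,960. Book value $113,518.
Year 2: 5,743 × $9 = $51,687. Book value $61,831.
Year 3: 1,521 × $9 = $13,689. Book value $48,142.
Year 4: 4,338 × $9 = $39,042. Book value $9,100.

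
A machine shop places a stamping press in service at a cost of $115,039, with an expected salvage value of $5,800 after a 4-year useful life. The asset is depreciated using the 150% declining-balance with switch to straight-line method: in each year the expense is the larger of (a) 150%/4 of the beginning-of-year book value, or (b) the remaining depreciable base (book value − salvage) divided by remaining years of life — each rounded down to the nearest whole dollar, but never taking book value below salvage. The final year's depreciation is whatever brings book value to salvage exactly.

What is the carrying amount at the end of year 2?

Depreciable base = $115,039 − $5,800 = $109,239.
Year 1: DB = ⌊$115,039 × 150%/4⌋ = $43,139; SL = ⌊$109,239/4⌋ = $27,309 → take DB $43,139. Book value $71,900.
Year 2: DB = ⌊$71,900 × 150%/4⌋ = $26,962; SL = ⌊$66,100/3⌋ = $22,033 → take DB $26,962. Book value $44,938.

$44,938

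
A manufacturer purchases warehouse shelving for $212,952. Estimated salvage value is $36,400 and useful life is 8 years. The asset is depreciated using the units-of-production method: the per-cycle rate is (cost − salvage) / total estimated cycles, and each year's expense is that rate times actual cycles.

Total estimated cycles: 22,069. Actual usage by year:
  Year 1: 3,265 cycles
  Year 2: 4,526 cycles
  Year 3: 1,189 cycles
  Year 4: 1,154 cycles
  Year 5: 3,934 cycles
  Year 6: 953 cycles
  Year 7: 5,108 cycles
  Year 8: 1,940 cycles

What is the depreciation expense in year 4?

$9,232

Depreciable base = $212,952 − $36,400 = $176,552.
Rate = $176,552 / 22,069 cycles = $8 per cycle.
Year 1: 3,265 × $8 = $26,120. Book value $186,832.
Year 2: 4,526 × $8 = $36,208. Book value $150,624.
Year 3: 1,189 × $8 = $9,512. Book value $141,112.
Year 4: 1,154 × $8 = $9,232. Book value $131,880.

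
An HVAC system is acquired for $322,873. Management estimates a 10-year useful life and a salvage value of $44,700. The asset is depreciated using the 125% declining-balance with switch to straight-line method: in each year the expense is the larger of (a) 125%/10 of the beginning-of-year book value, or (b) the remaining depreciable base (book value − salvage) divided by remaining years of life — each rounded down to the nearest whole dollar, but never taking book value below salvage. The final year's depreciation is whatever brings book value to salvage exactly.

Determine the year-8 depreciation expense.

Depreciable base = $322,873 − $44,700 = $278,173.
Year 1: DB = ⌊$322,873 × 125%/10⌋ = $40,359; SL = ⌊$278,173/10⌋ = $27,817 → take DB $40,359. Book value $282,514.
Year 2: DB = ⌊$282,514 × 125%/10⌋ = $35,314; SL = ⌊$237,814/9⌋ = $26,423 → take DB $35,314. Book value $247,200.
Year 3: DB = ⌊$247,200 × 125%/10⌋ = $30,900; SL = ⌊$202,500/8⌋ = $25,312 → take DB $30,900. Book value $216,300.
Year 4: DB = ⌊$216,300 × 125%/10⌋ = $27,037; SL = ⌊$171,600/7⌋ = $24,514 → take DB $27,037. Book value $189,263.
Year 5: DB = ⌊$189,263 × 125%/10⌋ = $23,657; SL = ⌊$144,563/6⌋ = $24,093 → take SL $24,093. Book value $165,170.
Year 6: DB = ⌊$165,170 × 125%/10⌋ = $20,646; SL = ⌊$120,470/5⌋ = $24,094 → take SL $24,094. Book value $141,076.
Year 7: DB = ⌊$141,076 × 125%/10⌋ = $17,634; SL = ⌊$96,376/4⌋ = $24,094 → take SL $24,094. Book value $116,982.
Year 8: DB = ⌊$116,982 × 125%/10⌋ = $14,622; SL = ⌊$72,282/3⌋ = $24,094 → take SL $24,094. Book value $92,888.

$24,094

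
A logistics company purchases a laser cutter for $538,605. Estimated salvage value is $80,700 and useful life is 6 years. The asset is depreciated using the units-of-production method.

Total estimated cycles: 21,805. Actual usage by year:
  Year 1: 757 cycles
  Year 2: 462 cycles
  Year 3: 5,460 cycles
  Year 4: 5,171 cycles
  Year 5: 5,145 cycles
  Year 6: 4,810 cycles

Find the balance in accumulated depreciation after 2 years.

Depreciable base = $538,605 − $80,700 = $457,905.
Rate = $457,905 / 21,805 cycles = $21 per cycle.
Year 1: 757 × $21 = $15,897. Book value $522,708.
Year 2: 462 × $21 = $9,702. Book value $513,006.
Accumulated through year 2 = $538,605 − $513,006 = $25,599.

$25,599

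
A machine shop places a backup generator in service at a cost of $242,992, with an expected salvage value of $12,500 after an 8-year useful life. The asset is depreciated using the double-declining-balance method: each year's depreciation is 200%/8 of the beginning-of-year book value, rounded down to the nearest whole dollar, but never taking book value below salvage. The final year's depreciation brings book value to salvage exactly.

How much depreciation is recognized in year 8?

Depreciable base = $242,992 − $12,500 = $230,492.
Year 1: ⌊$242,992 × 200%/8⌋ = $60,748. Book value $182,244.
Year 2: ⌊$182,244 × 200%/8⌋ = $45,561. Book value $136,683.
Year 3: ⌊$136,683 × 200%/8⌋ = $34,170. Book value $102,513.
Year 4: ⌊$102,513 × 200%/8⌋ = $25,628. Book value $76,885.
Year 5: ⌊$76,885 × 200%/8⌋ = $19,221. Book value $57,664.
Year 6: ⌊$57,664 × 200%/8⌋ = $14,416. Book value $43,248.
Year 7: ⌊$43,248 × 200%/8⌋ = $10,812. Book value $32,436.
Year 8 (final): $32,436 − $12,500 = $19,936. Book value $12,500.

$19,936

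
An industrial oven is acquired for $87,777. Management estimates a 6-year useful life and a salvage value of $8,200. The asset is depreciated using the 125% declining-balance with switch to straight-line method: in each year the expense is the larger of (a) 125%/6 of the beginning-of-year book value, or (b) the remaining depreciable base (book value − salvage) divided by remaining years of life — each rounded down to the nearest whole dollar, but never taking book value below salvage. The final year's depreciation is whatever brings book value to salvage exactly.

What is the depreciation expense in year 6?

Depreciable base = $87,777 − $8,200 = $79,577.
Year 1: DB = ⌊$87,777 × 125%/6⌋ = $18,286; SL = ⌊$79,577/6⌋ = $13,262 → take DB $18,286. Book value $69,491.
Year 2: DB = ⌊$69,491 × 125%/6⌋ = $14,477; SL = ⌊$61,291/5⌋ = $12,258 → take DB $14,477. Book value $55,014.
Year 3: DB = ⌊$55,014 × 125%/6⌋ = $11,461; SL = ⌊$46,814/4⌋ = $11,703 → take SL $11,703. Book value $43,311.
Year 4: DB = ⌊$43,311 × 125%/6⌋ = $9,023; SL = ⌊$35,111/3⌋ = $11,703 → take SL $11,703. Book value $31,608.
Year 5: DB = ⌊$31,608 × 125%/6⌋ = $6,585; SL = ⌊$23,408/2⌋ = $11,704 → take SL $11,704. Book value $19,904.
Year 6 (final): $19,904 − $8,200 = $11,704. Book value $8,200.

$11,704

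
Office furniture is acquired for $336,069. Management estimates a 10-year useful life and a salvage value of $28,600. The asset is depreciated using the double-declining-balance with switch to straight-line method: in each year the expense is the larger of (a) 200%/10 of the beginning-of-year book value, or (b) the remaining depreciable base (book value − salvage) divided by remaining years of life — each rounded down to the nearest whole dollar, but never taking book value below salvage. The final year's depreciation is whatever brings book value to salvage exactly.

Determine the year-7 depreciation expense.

$17,620

Depreciable base = $336,069 − $28,600 = $307,469.
Year 1: DB = ⌊$336,069 × 200%/10⌋ = $67,213; SL = ⌊$307,469/10⌋ = $30,746 → take DB $67,213. Book value $268,856.
Year 2: DB = ⌊$268,856 × 200%/10⌋ = $53,771; SL = ⌊$240,256/9⌋ = $26,695 → take DB $53,771. Book value $215,085.
Year 3: DB = ⌊$215,085 × 200%/10⌋ = $43,017; SL = ⌊$186,485/8⌋ = $23,310 → take DB $43,017. Book value $172,068.
Year 4: DB = ⌊$172,068 × 200%/10⌋ = $34,413; SL = ⌊$143,468/7⌋ = $20,495 → take DB $34,413. Book value $137,655.
Year 5: DB = ⌊$137,655 × 200%/10⌋ = $27,531; SL = ⌊$109,055/6⌋ = $18,175 → take DB $27,531. Book value $110,124.
Year 6: DB = ⌊$110,124 × 200%/10⌋ = $22,024; SL = ⌊$81,524/5⌋ = $16,304 → take DB $22,024. Book value $88,100.
Year 7: DB = ⌊$88,100 × 200%/10⌋ = $17,620; SL = ⌊$59,500/4⌋ = $14,875 → take DB $17,620. Book value $70,480.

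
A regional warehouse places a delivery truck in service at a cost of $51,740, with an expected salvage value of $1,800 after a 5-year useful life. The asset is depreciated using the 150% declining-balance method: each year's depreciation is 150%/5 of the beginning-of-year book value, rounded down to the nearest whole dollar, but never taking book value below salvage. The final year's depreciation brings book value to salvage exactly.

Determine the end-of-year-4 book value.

Depreciable base = $51,740 − $1,800 = $49,940.
Year 1: ⌊$51,740 × 150%/5⌋ = $15,522. Book value $36,218.
Year 2: ⌊$36,218 × 150%/5⌋ = $10,865. Book value $25,353.
Year 3: ⌊$25,353 × 150%/5⌋ = $7,605. Book value $17,748.
Year 4: ⌊$17,748 × 150%/5⌋ = $5,324. Book value $12,424.

$12,424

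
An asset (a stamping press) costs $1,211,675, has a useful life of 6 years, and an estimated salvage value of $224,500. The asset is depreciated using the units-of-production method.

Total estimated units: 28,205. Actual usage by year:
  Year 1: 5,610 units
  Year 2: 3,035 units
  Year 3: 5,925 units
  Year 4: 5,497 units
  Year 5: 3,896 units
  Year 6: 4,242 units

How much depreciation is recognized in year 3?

$207,375

Depreciable base = $1,211,675 − $224,500 = $987,175.
Rate = $987,175 / 28,205 units = $35 per unit.
Year 1: 5,610 × $35 = $196,350. Book value $1,015,325.
Year 2: 3,035 × $35 = $106,225. Book value $909,100.
Year 3: 5,925 × $35 = $207,375. Book value $701,725.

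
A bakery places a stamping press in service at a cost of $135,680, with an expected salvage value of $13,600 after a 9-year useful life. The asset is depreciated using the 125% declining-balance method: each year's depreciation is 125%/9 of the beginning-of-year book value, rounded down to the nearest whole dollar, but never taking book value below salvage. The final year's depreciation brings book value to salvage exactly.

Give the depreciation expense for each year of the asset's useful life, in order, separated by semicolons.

$18,844; $16,227; $13,973; $12,032; $10,361; $8,922; $7,683; $6,616; $27,422

Depreciable base = $135,680 − $13,600 = $122,080.
Year 1: ⌊$135,680 × 125%/9⌋ = $18,844. Book value $116,836.
Year 2: ⌊$116,836 × 125%/9⌋ = $16,227. Book value $100,609.
Year 3: ⌊$100,609 × 125%/9⌋ = $13,973. Book value $86,636.
Year 4: ⌊$86,636 × 125%/9⌋ = $12,032. Book value $74,604.
Year 5: ⌊$74,604 × 125%/9⌋ = $10,361. Book value $64,243.
Year 6: ⌊$64,243 × 125%/9⌋ = $8,922. Book value $55,321.
Year 7: ⌊$55,321 × 125%/9⌋ = $7,683. Book value $47,638.
Year 8: ⌊$47,638 × 125%/9⌋ = $6,616. Book value $41,022.
Year 9 (final): $41,022 − $13,600 = $27,422. Book value $13,600.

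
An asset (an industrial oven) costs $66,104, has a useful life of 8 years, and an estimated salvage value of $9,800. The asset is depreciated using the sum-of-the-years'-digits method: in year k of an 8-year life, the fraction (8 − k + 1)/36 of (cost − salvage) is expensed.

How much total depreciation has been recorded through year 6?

Depreciable base = $66,104 − $9,800 = $56,304.
Sum of the years' digits = 8+7+6+5+4+3+2+1 = 36.
Year 1: $56,304 × 8/36 = $12,512. Book value $53,592.
Year 2: $56,304 × 7/36 = $10,948. Book value $42,644.
Year 3: $56,304 × 6/36 = $9,384. Book value $33,260.
Year 4: $56,304 × 5/36 = $7,820. Book value $25,440.
Year 5: $56,304 × 4/36 = $6,256. Book value $19,184.
Year 6: $56,304 × 3/36 = $4,692. Book value $14,492.
Accumulated through year 6 = $66,104 − $14,492 = $51,612.

$51,612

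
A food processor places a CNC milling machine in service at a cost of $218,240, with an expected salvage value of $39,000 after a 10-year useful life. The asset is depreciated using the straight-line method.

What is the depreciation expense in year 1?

$17,924

Depreciable base = $218,240 − $39,000 = $179,240.
Annual expense = $179,240 / 10 = $17,924.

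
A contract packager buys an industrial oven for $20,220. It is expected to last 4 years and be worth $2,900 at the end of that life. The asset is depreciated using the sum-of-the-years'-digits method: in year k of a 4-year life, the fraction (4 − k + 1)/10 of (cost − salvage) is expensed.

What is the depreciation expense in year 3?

Depreciable base = $20,220 − $2,900 = $17,320.
Sum of the years' digits = 4+3+2+1 = 10.
Year 1: $17,320 × 4/10 = $6,928. Book value $13,292.
Year 2: $17,320 × 3/10 = $5,196. Book value $8,096.
Year 3: $17,320 × 2/10 = $3,464. Book value $4,632.

$3,464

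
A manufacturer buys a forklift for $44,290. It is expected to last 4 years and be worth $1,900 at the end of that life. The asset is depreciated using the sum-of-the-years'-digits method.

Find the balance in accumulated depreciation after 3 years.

$38,151

Depreciable base = $44,290 − $1,900 = $42,390.
Sum of the years' digits = 4+3+2+1 = 10.
Year 1: $42,390 × 4/10 = $16,956. Book value $27,334.
Year 2: $42,390 × 3/10 = $12,717. Book value $14,617.
Year 3: $42,390 × 2/10 = $8,478. Book value $6,139.
Accumulated through year 3 = $44,290 − $6,139 = $38,151.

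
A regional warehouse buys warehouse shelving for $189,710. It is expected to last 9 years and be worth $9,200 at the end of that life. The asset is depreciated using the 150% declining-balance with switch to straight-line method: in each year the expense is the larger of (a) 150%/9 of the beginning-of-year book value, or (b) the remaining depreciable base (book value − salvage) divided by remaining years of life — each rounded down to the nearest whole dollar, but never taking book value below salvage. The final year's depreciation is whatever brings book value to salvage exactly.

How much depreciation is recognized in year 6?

Depreciable base = $189,710 − $9,200 = $180,510.
Year 1: DB = ⌊$189,710 × 150%/9⌋ = $31,618; SL = ⌊$180,510/9⌋ = $20,056 → take DB $31,618. Book value $158,092.
Year 2: DB = ⌊$158,092 × 150%/9⌋ = $26,348; SL = ⌊$148,892/8⌋ = $18,611 → take DB $26,348. Book value $131,744.
Year 3: DB = ⌊$131,744 × 150%/9⌋ = $21,957; SL = ⌊$122,544/7⌋ = $17,506 → take DB $21,957. Book value $109,787.
Year 4: DB = ⌊$109,787 × 150%/9⌋ = $18,297; SL = ⌊$100,587/6⌋ = $16,764 → take DB $18,297. Book value $91,490.
Year 5: DB = ⌊$91,490 × 150%/9⌋ = $15,248; SL = ⌊$82,290/5⌋ = $16,458 → take SL $16,458. Book value $75,032.
Year 6: DB = ⌊$75,032 × 150%/9⌋ = $12,505; SL = ⌊$65,832/4⌋ = $16,458 → take SL $16,458. Book value $58,574.

$16,458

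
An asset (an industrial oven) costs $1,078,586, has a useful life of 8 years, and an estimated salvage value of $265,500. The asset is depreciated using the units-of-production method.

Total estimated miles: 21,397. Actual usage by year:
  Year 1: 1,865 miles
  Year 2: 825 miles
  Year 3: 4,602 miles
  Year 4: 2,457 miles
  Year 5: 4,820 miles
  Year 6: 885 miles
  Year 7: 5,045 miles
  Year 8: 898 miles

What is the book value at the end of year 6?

Depreciable base = $1,078,586 − $265,500 = $813,086.
Rate = $813,086 / 21,397 miles = $38 per mile.
Year 1: 1,865 × $38 = $70,870. Book value $1,007,716.
Year 2: 825 × $38 = $31,350. Book value $976,366.
Year 3: 4,602 × $38 = $174,876. Book value $801,490.
Year 4: 2,457 × $38 = $93,366. Book value $708,124.
Year 5: 4,820 × $38 = $183,160. Book value $524,964.
Year 6: 885 × $38 = $33,630. Book value $491,334.

$491,334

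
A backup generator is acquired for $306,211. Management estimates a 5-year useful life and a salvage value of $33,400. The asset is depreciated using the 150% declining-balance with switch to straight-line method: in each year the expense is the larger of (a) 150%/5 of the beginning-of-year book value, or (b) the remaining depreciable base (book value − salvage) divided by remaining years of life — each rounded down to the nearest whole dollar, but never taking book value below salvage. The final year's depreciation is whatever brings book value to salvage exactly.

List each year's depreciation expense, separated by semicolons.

$91,863; $64,304; $45,013; $35,815; $35,816

Depreciable base = $306,211 − $33,400 = $272,811.
Year 1: DB = ⌊$306,211 × 150%/5⌋ = $91,863; SL = ⌊$272,811/5⌋ = $54,562 → take DB $91,863. Book value $214,348.
Year 2: DB = ⌊$214,348 × 150%/5⌋ = $64,304; SL = ⌊$180,948/4⌋ = $45,237 → take DB $64,304. Book value $150,044.
Year 3: DB = ⌊$150,044 × 150%/5⌋ = $45,013; SL = ⌊$116,644/3⌋ = $38,881 → take DB $45,013. Book value $105,031.
Year 4: DB = ⌊$105,031 × 150%/5⌋ = $31,509; SL = ⌊$71,631/2⌋ = $35,815 → take SL $35,815. Book value $69,216.
Year 5 (final): $69,216 − $33,400 = $35,816. Book value $33,400.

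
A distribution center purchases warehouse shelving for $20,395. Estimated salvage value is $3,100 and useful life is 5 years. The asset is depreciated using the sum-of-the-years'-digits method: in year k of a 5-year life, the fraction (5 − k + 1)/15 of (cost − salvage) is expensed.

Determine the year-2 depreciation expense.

$4,612

Depreciable base = $20,395 − $3,100 = $17,295.
Sum of the years' digits = 5+4+3+2+1 = 15.
Year 1: $17,295 × 5/15 = $5,765. Book value $14,630.
Year 2: $17,295 × 4/15 = $4,612. Book value $10,018.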